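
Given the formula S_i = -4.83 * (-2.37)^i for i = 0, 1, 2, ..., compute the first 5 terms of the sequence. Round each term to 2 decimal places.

This is a geometric sequence.
i=0: S_0 = -4.83 * (-2.37)^0 = -4.83
i=1: S_1 = -4.83 * (-2.37)^1 ≈ 11.45
i=2: S_2 = -4.83 * (-2.37)^2 ≈ -27.13
i=3: S_3 = -4.83 * (-2.37)^3 ≈ 64.3
i=4: S_4 = -4.83 * (-2.37)^4 ≈ -152.38
The first 5 terms are: [-4.83, 11.45, -27.13, 64.3, -152.38]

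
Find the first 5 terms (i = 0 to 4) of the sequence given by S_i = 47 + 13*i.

This is an arithmetic sequence.
i=0: S_0 = 47 + 13*0 = 47
i=1: S_1 = 47 + 13*1 = 60
i=2: S_2 = 47 + 13*2 = 73
i=3: S_3 = 47 + 13*3 = 86
i=4: S_4 = 47 + 13*4 = 99
The first 5 terms are: [47, 60, 73, 86, 99]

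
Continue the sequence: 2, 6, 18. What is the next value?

Ratios: 6 / 2 = 3.0
This is a geometric sequence with common ratio r = 3.
Next term = 18 * 3 = 54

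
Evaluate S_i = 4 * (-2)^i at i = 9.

S_9 = 4 * (-2)^9 = 4 * -512 = -2048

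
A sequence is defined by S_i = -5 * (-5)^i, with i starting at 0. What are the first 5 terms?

This is a geometric sequence.
i=0: S_0 = -5 * (-5)^0 = -5
i=1: S_1 = -5 * (-5)^1 = 25
i=2: S_2 = -5 * (-5)^2 = -125
i=3: S_3 = -5 * (-5)^3 = 625
i=4: S_4 = -5 * (-5)^4 = -3125
The first 5 terms are: [-5, 25, -125, 625, -3125]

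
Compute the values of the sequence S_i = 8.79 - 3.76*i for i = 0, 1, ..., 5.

This is an arithmetic sequence.
i=0: S_0 = 8.79 + -3.76*0 = 8.79
i=1: S_1 = 8.79 + -3.76*1 = 5.03
i=2: S_2 = 8.79 + -3.76*2 = 1.27
i=3: S_3 = 8.79 + -3.76*3 = -2.49
i=4: S_4 = 8.79 + -3.76*4 = -6.25
i=5: S_5 = 8.79 + -3.76*5 = -10.01
The first 6 terms are: [8.79, 5.03, 1.27, -2.49, -6.25, -10.01]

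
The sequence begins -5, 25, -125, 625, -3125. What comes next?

Ratios: 25 / -5 = -5.0
This is a geometric sequence with common ratio r = -5.
Next term = -3125 * -5 = 15625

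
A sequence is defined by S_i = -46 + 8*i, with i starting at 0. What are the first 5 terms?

This is an arithmetic sequence.
i=0: S_0 = -46 + 8*0 = -46
i=1: S_1 = -46 + 8*1 = -38
i=2: S_2 = -46 + 8*2 = -30
i=3: S_3 = -46 + 8*3 = -22
i=4: S_4 = -46 + 8*4 = -14
The first 5 terms are: [-46, -38, -30, -22, -14]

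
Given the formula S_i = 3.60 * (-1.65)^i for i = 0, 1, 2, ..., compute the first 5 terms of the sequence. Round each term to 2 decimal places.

This is a geometric sequence.
i=0: S_0 = 3.6 * (-1.65)^0 = 3.6
i=1: S_1 = 3.6 * (-1.65)^1 = -5.94
i=2: S_2 = 3.6 * (-1.65)^2 ≈ 9.8
i=3: S_3 = 3.6 * (-1.65)^3 ≈ -16.17
i=4: S_4 = 3.6 * (-1.65)^4 ≈ 26.68
The first 5 terms are: [3.6, -5.94, 9.8, -16.17, 26.68]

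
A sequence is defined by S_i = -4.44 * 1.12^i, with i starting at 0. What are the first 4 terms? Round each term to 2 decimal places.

This is a geometric sequence.
i=0: S_0 = -4.44 * 1.12^0 = -4.44
i=1: S_1 = -4.44 * 1.12^1 ≈ -4.97
i=2: S_2 = -4.44 * 1.12^2 ≈ -5.57
i=3: S_3 = -4.44 * 1.12^3 ≈ -6.24
The first 4 terms are: [-4.44, -4.97, -5.57, -6.24]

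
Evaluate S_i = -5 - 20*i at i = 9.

S_9 = -5 + -20*9 = -5 + -180 = -185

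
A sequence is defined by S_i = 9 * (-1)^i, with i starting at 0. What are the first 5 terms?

This is a geometric sequence.
i=0: S_0 = 9 * (-1)^0 = 9
i=1: S_1 = 9 * (-1)^1 = -9
i=2: S_2 = 9 * (-1)^2 = 9
i=3: S_3 = 9 * (-1)^3 = -9
i=4: S_4 = 9 * (-1)^4 = 9
The first 5 terms are: [9, -9, 9, -9, 9]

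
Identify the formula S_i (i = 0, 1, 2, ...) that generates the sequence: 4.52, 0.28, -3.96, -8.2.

Check differences: 0.28 - 4.52 = -4.24
-3.96 - 0.28 = -4.24
Common difference d = -4.24.
First term a = 4.52.
Formula: S_i = 4.52 - 4.24*i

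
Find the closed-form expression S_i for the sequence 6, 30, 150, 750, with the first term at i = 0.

Check ratios: 30 / 6 = 5.0
Common ratio r = 5.
First term a = 6.
Formula: S_i = 6 * 5^i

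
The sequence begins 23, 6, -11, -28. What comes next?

Differences: 6 - 23 = -17
This is an arithmetic sequence with common difference d = -17.
Next term = -28 + -17 = -45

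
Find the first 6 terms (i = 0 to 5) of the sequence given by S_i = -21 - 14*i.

This is an arithmetic sequence.
i=0: S_0 = -21 + -14*0 = -21
i=1: S_1 = -21 + -14*1 = -35
i=2: S_2 = -21 + -14*2 = -49
i=3: S_3 = -21 + -14*3 = -63
i=4: S_4 = -21 + -14*4 = -77
i=5: S_5 = -21 + -14*5 = -91
The first 6 terms are: [-21, -35, -49, -63, -77, -91]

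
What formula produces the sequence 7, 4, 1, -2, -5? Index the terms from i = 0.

Check differences: 4 - 7 = -3
1 - 4 = -3
Common difference d = -3.
First term a = 7.
Formula: S_i = 7 - 3*i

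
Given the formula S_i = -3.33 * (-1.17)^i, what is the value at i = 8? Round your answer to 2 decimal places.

S_8 = -3.33 * (-1.17)^8 ≈ -3.33 * 3.5115 ≈ -11.69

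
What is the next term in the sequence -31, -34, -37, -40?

Differences: -34 - -31 = -3
This is an arithmetic sequence with common difference d = -3.
Next term = -40 + -3 = -43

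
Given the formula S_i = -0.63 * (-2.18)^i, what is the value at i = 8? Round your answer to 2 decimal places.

S_8 = -0.63 * (-2.18)^8 ≈ -0.63 * 510.096 ≈ -321.36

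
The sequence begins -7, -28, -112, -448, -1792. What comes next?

Ratios: -28 / -7 = 4.0
This is a geometric sequence with common ratio r = 4.
Next term = -1792 * 4 = -7168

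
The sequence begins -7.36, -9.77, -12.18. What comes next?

Differences: -9.77 - -7.36 = -2.41
This is an arithmetic sequence with common difference d = -2.41.
Next term = -12.18 + -2.41 = -14.59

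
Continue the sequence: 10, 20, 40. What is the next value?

Ratios: 20 / 10 = 2.0
This is a geometric sequence with common ratio r = 2.
Next term = 40 * 2 = 80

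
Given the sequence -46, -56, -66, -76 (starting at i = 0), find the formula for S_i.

Check differences: -56 - -46 = -10
-66 - -56 = -10
Common difference d = -10.
First term a = -46.
Formula: S_i = -46 - 10*i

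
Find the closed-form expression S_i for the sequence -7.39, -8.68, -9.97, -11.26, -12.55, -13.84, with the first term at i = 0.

Check differences: -8.68 - -7.39 = -1.29
-9.97 - -8.68 = -1.29
Common difference d = -1.29.
First term a = -7.39.
Formula: S_i = -7.39 - 1.29*i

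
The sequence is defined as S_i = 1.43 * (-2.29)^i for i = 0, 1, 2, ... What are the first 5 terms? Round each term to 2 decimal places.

This is a geometric sequence.
i=0: S_0 = 1.43 * (-2.29)^0 = 1.43
i=1: S_1 = 1.43 * (-2.29)^1 ≈ -3.27
i=2: S_2 = 1.43 * (-2.29)^2 ≈ 7.5
i=3: S_3 = 1.43 * (-2.29)^3 ≈ -17.17
i=4: S_4 = 1.43 * (-2.29)^4 ≈ 39.33
The first 5 terms are: [1.43, -3.27, 7.5, -17.17, 39.33]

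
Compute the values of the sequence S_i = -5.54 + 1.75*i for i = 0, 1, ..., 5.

This is an arithmetic sequence.
i=0: S_0 = -5.54 + 1.75*0 = -5.54
i=1: S_1 = -5.54 + 1.75*1 = -3.79
i=2: S_2 = -5.54 + 1.75*2 = -2.04
i=3: S_3 = -5.54 + 1.75*3 = -0.29
i=4: S_4 = -5.54 + 1.75*4 = 1.46
i=5: S_5 = -5.54 + 1.75*5 = 3.21
The first 6 terms are: [-5.54, -3.79, -2.04, -0.29, 1.46, 3.21]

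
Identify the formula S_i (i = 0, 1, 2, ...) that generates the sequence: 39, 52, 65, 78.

Check differences: 52 - 39 = 13
65 - 52 = 13
Common difference d = 13.
First term a = 39.
Formula: S_i = 39 + 13*i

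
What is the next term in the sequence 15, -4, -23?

Differences: -4 - 15 = -19
This is an arithmetic sequence with common difference d = -19.
Next term = -23 + -19 = -42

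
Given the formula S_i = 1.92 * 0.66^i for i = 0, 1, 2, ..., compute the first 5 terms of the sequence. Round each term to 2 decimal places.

This is a geometric sequence.
i=0: S_0 = 1.92 * 0.66^0 = 1.92
i=1: S_1 = 1.92 * 0.66^1 ≈ 1.27
i=2: S_2 = 1.92 * 0.66^2 ≈ 0.84
i=3: S_3 = 1.92 * 0.66^3 ≈ 0.55
i=4: S_4 = 1.92 * 0.66^4 ≈ 0.36
The first 5 terms are: [1.92, 1.27, 0.84, 0.55, 0.36]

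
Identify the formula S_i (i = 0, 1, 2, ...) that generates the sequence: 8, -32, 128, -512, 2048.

Check ratios: -32 / 8 = -4.0
Common ratio r = -4.
First term a = 8.
Formula: S_i = 8 * (-4)^i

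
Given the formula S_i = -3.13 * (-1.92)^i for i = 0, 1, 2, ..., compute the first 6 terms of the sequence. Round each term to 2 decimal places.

This is a geometric sequence.
i=0: S_0 = -3.13 * (-1.92)^0 = -3.13
i=1: S_1 = -3.13 * (-1.92)^1 ≈ 6.01
i=2: S_2 = -3.13 * (-1.92)^2 ≈ -11.54
i=3: S_3 = -3.13 * (-1.92)^3 ≈ 22.15
i=4: S_4 = -3.13 * (-1.92)^4 ≈ -42.54
i=5: S_5 = -3.13 * (-1.92)^5 ≈ 81.67
The first 6 terms are: [-3.13, 6.01, -11.54, 22.15, -42.54, 81.67]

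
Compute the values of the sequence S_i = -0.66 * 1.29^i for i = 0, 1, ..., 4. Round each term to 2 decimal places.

This is a geometric sequence.
i=0: S_0 = -0.66 * 1.29^0 = -0.66
i=1: S_1 = -0.66 * 1.29^1 ≈ -0.85
i=2: S_2 = -0.66 * 1.29^2 ≈ -1.1
i=3: S_3 = -0.66 * 1.29^3 ≈ -1.42
i=4: S_4 = -0.66 * 1.29^4 ≈ -1.83
The first 5 terms are: [-0.66, -0.85, -1.1, -1.42, -1.83]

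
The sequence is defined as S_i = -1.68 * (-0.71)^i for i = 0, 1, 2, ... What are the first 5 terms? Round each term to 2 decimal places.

This is a geometric sequence.
i=0: S_0 = -1.68 * (-0.71)^0 = -1.68
i=1: S_1 = -1.68 * (-0.71)^1 ≈ 1.19
i=2: S_2 = -1.68 * (-0.71)^2 ≈ -0.85
i=3: S_3 = -1.68 * (-0.71)^3 ≈ 0.6
i=4: S_4 = -1.68 * (-0.71)^4 ≈ -0.43
The first 5 terms are: [-1.68, 1.19, -0.85, 0.6, -0.43]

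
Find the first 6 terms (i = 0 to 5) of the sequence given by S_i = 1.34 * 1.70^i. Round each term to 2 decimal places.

This is a geometric sequence.
i=0: S_0 = 1.34 * 1.7^0 = 1.34
i=1: S_1 = 1.34 * 1.7^1 ≈ 2.28
i=2: S_2 = 1.34 * 1.7^2 ≈ 3.87
i=3: S_3 = 1.34 * 1.7^3 ≈ 6.58
i=4: S_4 = 1.34 * 1.7^4 ≈ 11.19
i=5: S_5 = 1.34 * 1.7^5 ≈ 19.03
The first 6 terms are: [1.34, 2.28, 3.87, 6.58, 11.19, 19.03]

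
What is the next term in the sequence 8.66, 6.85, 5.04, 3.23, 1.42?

Differences: 6.85 - 8.66 = -1.81
This is an arithmetic sequence with common difference d = -1.81.
Next term = 1.42 + -1.81 = -0.39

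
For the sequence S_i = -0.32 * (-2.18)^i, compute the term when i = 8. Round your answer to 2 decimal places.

S_8 = -0.32 * (-2.18)^8 ≈ -0.32 * 510.096 ≈ -163.23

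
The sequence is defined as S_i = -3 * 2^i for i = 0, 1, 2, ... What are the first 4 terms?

This is a geometric sequence.
i=0: S_0 = -3 * 2^0 = -3
i=1: S_1 = -3 * 2^1 = -6
i=2: S_2 = -3 * 2^2 = -12
i=3: S_3 = -3 * 2^3 = -24
The first 4 terms are: [-3, -6, -12, -24]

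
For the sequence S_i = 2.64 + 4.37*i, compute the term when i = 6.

S_6 = 2.64 + 4.37*6 = 2.64 + 26.22 = 28.86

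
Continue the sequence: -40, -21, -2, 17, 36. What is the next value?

Differences: -21 - -40 = 19
This is an arithmetic sequence with common difference d = 19.
Next term = 36 + 19 = 55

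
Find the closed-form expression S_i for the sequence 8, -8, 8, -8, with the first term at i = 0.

Check ratios: -8 / 8 = -1.0
Common ratio r = -1.
First term a = 8.
Formula: S_i = 8 * (-1)^i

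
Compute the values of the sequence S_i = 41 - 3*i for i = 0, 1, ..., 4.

This is an arithmetic sequence.
i=0: S_0 = 41 + -3*0 = 41
i=1: S_1 = 41 + -3*1 = 38
i=2: S_2 = 41 + -3*2 = 35
i=3: S_3 = 41 + -3*3 = 32
i=4: S_4 = 41 + -3*4 = 29
The first 5 terms are: [41, 38, 35, 32, 29]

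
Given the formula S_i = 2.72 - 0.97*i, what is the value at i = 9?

S_9 = 2.72 + -0.97*9 = 2.72 + -8.73 = -6.01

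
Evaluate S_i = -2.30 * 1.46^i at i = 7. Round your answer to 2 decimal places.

S_7 = -2.3 * 1.46^7 ≈ -2.3 * 14.1407 ≈ -32.52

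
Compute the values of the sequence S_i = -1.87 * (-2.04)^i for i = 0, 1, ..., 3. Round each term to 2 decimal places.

This is a geometric sequence.
i=0: S_0 = -1.87 * (-2.04)^0 = -1.87
i=1: S_1 = -1.87 * (-2.04)^1 ≈ 3.81
i=2: S_2 = -1.87 * (-2.04)^2 ≈ -7.78
i=3: S_3 = -1.87 * (-2.04)^3 ≈ 15.88
The first 4 terms are: [-1.87, 3.81, -7.78, 15.88]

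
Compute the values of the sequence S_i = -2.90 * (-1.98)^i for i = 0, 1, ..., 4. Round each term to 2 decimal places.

This is a geometric sequence.
i=0: S_0 = -2.9 * (-1.98)^0 = -2.9
i=1: S_1 = -2.9 * (-1.98)^1 ≈ 5.74
i=2: S_2 = -2.9 * (-1.98)^2 ≈ -11.37
i=3: S_3 = -2.9 * (-1.98)^3 ≈ 22.51
i=4: S_4 = -2.9 * (-1.98)^4 ≈ -44.57
The first 5 terms are: [-2.9, 5.74, -11.37, 22.51, -44.57]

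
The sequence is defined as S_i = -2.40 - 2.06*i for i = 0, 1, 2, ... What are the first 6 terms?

This is an arithmetic sequence.
i=0: S_0 = -2.4 + -2.06*0 = -2.4
i=1: S_1 = -2.4 + -2.06*1 = -4.46
i=2: S_2 = -2.4 + -2.06*2 = -6.52
i=3: S_3 = -2.4 + -2.06*3 = -8.58
i=4: S_4 = -2.4 + -2.06*4 = -10.64
i=5: S_5 = -2.4 + -2.06*5 = -12.7
The first 6 terms are: [-2.4, -4.46, -6.52, -8.58, -10.64, -12.7]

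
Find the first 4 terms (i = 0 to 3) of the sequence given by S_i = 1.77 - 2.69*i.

This is an arithmetic sequence.
i=0: S_0 = 1.77 + -2.69*0 = 1.77
i=1: S_1 = 1.77 + -2.69*1 = -0.92
i=2: S_2 = 1.77 + -2.69*2 = -3.61
i=3: S_3 = 1.77 + -2.69*3 = -6.3
The first 4 terms are: [1.77, -0.92, -3.61, -6.3]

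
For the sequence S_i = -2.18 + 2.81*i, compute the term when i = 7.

S_7 = -2.18 + 2.81*7 = -2.18 + 19.67 = 17.49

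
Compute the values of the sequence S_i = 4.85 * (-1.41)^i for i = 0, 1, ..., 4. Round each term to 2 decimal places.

This is a geometric sequence.
i=0: S_0 = 4.85 * (-1.41)^0 = 4.85
i=1: S_1 = 4.85 * (-1.41)^1 ≈ -6.84
i=2: S_2 = 4.85 * (-1.41)^2 ≈ 9.64
i=3: S_3 = 4.85 * (-1.41)^3 ≈ -13.6
i=4: S_4 = 4.85 * (-1.41)^4 ≈ 19.17
The first 5 terms are: [4.85, -6.84, 9.64, -13.6, 19.17]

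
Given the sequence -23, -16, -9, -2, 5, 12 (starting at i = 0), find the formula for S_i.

Check differences: -16 - -23 = 7
-9 - -16 = 7
Common difference d = 7.
First term a = -23.
Formula: S_i = -23 + 7*i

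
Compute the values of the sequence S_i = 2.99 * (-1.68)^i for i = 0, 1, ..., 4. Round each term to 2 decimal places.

This is a geometric sequence.
i=0: S_0 = 2.99 * (-1.68)^0 = 2.99
i=1: S_1 = 2.99 * (-1.68)^1 ≈ -5.02
i=2: S_2 = 2.99 * (-1.68)^2 ≈ 8.44
i=3: S_3 = 2.99 * (-1.68)^3 ≈ -14.18
i=4: S_4 = 2.99 * (-1.68)^4 ≈ 23.82
The first 5 terms are: [2.99, -5.02, 8.44, -14.18, 23.82]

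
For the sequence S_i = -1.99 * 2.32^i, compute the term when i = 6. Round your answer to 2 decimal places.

S_6 = -1.99 * 2.32^6 ≈ -1.99 * 155.9294 ≈ -310.3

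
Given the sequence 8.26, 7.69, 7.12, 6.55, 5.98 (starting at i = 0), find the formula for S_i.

Check differences: 7.69 - 8.26 = -0.57
7.12 - 7.69 = -0.57
Common difference d = -0.57.
First term a = 8.26.
Formula: S_i = 8.26 - 0.57*i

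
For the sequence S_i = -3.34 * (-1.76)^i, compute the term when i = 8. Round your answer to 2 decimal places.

S_8 = -3.34 * (-1.76)^8 ≈ -3.34 * 92.0664 ≈ -307.5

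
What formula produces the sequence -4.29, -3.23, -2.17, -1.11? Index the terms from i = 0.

Check differences: -3.23 - -4.29 = 1.06
-2.17 - -3.23 = 1.06
Common difference d = 1.06.
First term a = -4.29.
Formula: S_i = -4.29 + 1.06*i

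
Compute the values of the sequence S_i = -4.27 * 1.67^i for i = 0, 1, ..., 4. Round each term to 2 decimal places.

This is a geometric sequence.
i=0: S_0 = -4.27 * 1.67^0 = -4.27
i=1: S_1 = -4.27 * 1.67^1 ≈ -7.13
i=2: S_2 = -4.27 * 1.67^2 ≈ -11.91
i=3: S_3 = -4.27 * 1.67^3 ≈ -19.89
i=4: S_4 = -4.27 * 1.67^4 ≈ -33.21
The first 5 terms are: [-4.27, -7.13, -11.91, -19.89, -33.21]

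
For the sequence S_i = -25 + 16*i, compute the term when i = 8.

S_8 = -25 + 16*8 = -25 + 128 = 103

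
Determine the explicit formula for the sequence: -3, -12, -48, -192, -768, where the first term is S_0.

Check ratios: -12 / -3 = 4.0
Common ratio r = 4.
First term a = -3.
Formula: S_i = -3 * 4^i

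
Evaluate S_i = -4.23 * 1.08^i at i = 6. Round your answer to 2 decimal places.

S_6 = -4.23 * 1.08^6 ≈ -4.23 * 1.5869 ≈ -6.71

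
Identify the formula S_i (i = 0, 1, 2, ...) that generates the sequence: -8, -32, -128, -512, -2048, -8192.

Check ratios: -32 / -8 = 4.0
Common ratio r = 4.
First term a = -8.
Formula: S_i = -8 * 4^i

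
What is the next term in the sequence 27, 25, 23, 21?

Differences: 25 - 27 = -2
This is an arithmetic sequence with common difference d = -2.
Next term = 21 + -2 = 19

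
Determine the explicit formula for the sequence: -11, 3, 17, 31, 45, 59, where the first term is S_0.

Check differences: 3 - -11 = 14
17 - 3 = 14
Common difference d = 14.
First term a = -11.
Formula: S_i = -11 + 14*i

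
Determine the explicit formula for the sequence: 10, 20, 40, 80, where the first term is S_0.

Check ratios: 20 / 10 = 2.0
Common ratio r = 2.
First term a = 10.
Formula: S_i = 10 * 2^i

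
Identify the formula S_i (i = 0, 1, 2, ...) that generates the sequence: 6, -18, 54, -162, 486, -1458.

Check ratios: -18 / 6 = -3.0
Common ratio r = -3.
First term a = 6.
Formula: S_i = 6 * (-3)^i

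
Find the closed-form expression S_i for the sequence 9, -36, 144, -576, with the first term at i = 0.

Check ratios: -36 / 9 = -4.0
Common ratio r = -4.
First term a = 9.
Formula: S_i = 9 * (-4)^i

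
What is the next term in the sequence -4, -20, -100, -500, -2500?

Ratios: -20 / -4 = 5.0
This is a geometric sequence with common ratio r = 5.
Next term = -2500 * 5 = -12500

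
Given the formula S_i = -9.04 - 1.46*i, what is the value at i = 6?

S_6 = -9.04 + -1.46*6 = -9.04 + -8.76 = -17.8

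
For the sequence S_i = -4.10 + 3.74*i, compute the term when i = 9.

S_9 = -4.1 + 3.74*9 = -4.1 + 33.66 = 29.56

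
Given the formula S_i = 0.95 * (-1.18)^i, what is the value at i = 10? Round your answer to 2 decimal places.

S_10 = 0.95 * (-1.18)^10 ≈ 0.95 * 5.2338 ≈ 4.97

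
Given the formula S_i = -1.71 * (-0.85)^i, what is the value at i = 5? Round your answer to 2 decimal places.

S_5 = -1.71 * (-0.85)^5 ≈ -1.71 * -0.4437 ≈ 0.76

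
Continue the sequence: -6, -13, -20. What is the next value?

Differences: -13 - -6 = -7
This is an arithmetic sequence with common difference d = -7.
Next term = -20 + -7 = -27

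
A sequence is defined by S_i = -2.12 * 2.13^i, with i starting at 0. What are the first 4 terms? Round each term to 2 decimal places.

This is a geometric sequence.
i=0: S_0 = -2.12 * 2.13^0 = -2.12
i=1: S_1 = -2.12 * 2.13^1 ≈ -4.52
i=2: S_2 = -2.12 * 2.13^2 ≈ -9.62
i=3: S_3 = -2.12 * 2.13^3 ≈ -20.49
The first 4 terms are: [-2.12, -4.52, -9.62, -20.49]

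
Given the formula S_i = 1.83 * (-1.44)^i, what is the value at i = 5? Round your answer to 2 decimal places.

S_5 = 1.83 * (-1.44)^5 ≈ 1.83 * -6.1917 ≈ -11.33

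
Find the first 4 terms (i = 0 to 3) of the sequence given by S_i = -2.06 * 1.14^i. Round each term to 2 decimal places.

This is a geometric sequence.
i=0: S_0 = -2.06 * 1.14^0 = -2.06
i=1: S_1 = -2.06 * 1.14^1 ≈ -2.35
i=2: S_2 = -2.06 * 1.14^2 ≈ -2.68
i=3: S_3 = -2.06 * 1.14^3 ≈ -3.05
The first 4 terms are: [-2.06, -2.35, -2.68, -3.05]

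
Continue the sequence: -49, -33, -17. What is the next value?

Differences: -33 - -49 = 16
This is an arithmetic sequence with common difference d = 16.
Next term = -17 + 16 = -1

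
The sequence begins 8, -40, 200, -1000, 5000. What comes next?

Ratios: -40 / 8 = -5.0
This is a geometric sequence with common ratio r = -5.
Next term = 5000 * -5 = -25000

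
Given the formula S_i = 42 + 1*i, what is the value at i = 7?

S_7 = 42 + 1*7 = 42 + 7 = 49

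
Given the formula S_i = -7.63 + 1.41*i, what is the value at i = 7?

S_7 = -7.63 + 1.41*7 = -7.63 + 9.87 = 2.24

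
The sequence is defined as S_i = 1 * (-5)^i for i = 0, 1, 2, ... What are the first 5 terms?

This is a geometric sequence.
i=0: S_0 = 1 * (-5)^0 = 1
i=1: S_1 = 1 * (-5)^1 = -5
i=2: S_2 = 1 * (-5)^2 = 25
i=3: S_3 = 1 * (-5)^3 = -125
i=4: S_4 = 1 * (-5)^4 = 625
The first 5 terms are: [1, -5, 25, -125, 625]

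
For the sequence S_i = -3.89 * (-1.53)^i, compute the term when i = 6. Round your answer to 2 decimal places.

S_6 = -3.89 * (-1.53)^6 ≈ -3.89 * 12.8277 ≈ -49.9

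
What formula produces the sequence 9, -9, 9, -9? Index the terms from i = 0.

Check ratios: -9 / 9 = -1.0
Common ratio r = -1.
First term a = 9.
Formula: S_i = 9 * (-1)^i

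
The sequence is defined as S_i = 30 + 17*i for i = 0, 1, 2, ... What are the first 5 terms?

This is an arithmetic sequence.
i=0: S_0 = 30 + 17*0 = 30
i=1: S_1 = 30 + 17*1 = 47
i=2: S_2 = 30 + 17*2 = 64
i=3: S_3 = 30 + 17*3 = 81
i=4: S_4 = 30 + 17*4 = 98
The first 5 terms are: [30, 47, 64, 81, 98]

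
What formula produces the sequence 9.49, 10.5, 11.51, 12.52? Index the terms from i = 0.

Check differences: 10.5 - 9.49 = 1.01
11.51 - 10.5 = 1.01
Common difference d = 1.01.
First term a = 9.49.
Formula: S_i = 9.49 + 1.01*i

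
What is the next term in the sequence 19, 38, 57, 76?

Differences: 38 - 19 = 19
This is an arithmetic sequence with common difference d = 19.
Next term = 76 + 19 = 95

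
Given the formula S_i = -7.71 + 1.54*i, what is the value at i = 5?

S_5 = -7.71 + 1.54*5 = -7.71 + 7.7 = -0.01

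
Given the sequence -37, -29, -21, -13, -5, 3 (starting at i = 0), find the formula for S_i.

Check differences: -29 - -37 = 8
-21 - -29 = 8
Common difference d = 8.
First term a = -37.
Formula: S_i = -37 + 8*i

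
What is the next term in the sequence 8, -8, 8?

Ratios: -8 / 8 = -1.0
This is a geometric sequence with common ratio r = -1.
Next term = 8 * -1 = -8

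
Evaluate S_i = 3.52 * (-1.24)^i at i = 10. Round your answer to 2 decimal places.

S_10 = 3.52 * (-1.24)^10 ≈ 3.52 * 8.5944 ≈ 30.25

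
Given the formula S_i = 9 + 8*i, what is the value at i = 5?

S_5 = 9 + 8*5 = 9 + 40 = 49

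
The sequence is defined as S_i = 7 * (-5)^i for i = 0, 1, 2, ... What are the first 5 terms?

This is a geometric sequence.
i=0: S_0 = 7 * (-5)^0 = 7
i=1: S_1 = 7 * (-5)^1 = -35
i=2: S_2 = 7 * (-5)^2 = 175
i=3: S_3 = 7 * (-5)^3 = -875
i=4: S_4 = 7 * (-5)^4 = 4375
The first 5 terms are: [7, -35, 175, -875, 4375]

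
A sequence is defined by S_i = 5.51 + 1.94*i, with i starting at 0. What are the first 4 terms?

This is an arithmetic sequence.
i=0: S_0 = 5.51 + 1.94*0 = 5.51
i=1: S_1 = 5.51 + 1.94*1 = 7.45
i=2: S_2 = 5.51 + 1.94*2 = 9.39
i=3: S_3 = 5.51 + 1.94*3 = 11.33
The first 4 terms are: [5.51, 7.45, 9.39, 11.33]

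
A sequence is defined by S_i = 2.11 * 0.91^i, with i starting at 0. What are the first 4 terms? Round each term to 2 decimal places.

This is a geometric sequence.
i=0: S_0 = 2.11 * 0.91^0 = 2.11
i=1: S_1 = 2.11 * 0.91^1 ≈ 1.92
i=2: S_2 = 2.11 * 0.91^2 ≈ 1.75
i=3: S_3 = 2.11 * 0.91^3 ≈ 1.59
The first 4 terms are: [2.11, 1.92, 1.75, 1.59]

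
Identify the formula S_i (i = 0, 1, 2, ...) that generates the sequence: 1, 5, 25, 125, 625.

Check ratios: 5 / 1 = 5.0
Common ratio r = 5.
First term a = 1.
Formula: S_i = 1 * 5^i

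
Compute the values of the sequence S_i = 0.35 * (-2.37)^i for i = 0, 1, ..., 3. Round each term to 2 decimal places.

This is a geometric sequence.
i=0: S_0 = 0.35 * (-2.37)^0 = 0.35
i=1: S_1 = 0.35 * (-2.37)^1 ≈ -0.83
i=2: S_2 = 0.35 * (-2.37)^2 ≈ 1.97
i=3: S_3 = 0.35 * (-2.37)^3 ≈ -4.66
The first 4 terms are: [0.35, -0.83, 1.97, -4.66]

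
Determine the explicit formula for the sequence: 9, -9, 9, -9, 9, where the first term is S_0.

Check ratios: -9 / 9 = -1.0
Common ratio r = -1.
First term a = 9.
Formula: S_i = 9 * (-1)^i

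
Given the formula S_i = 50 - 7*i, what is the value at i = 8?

S_8 = 50 + -7*8 = 50 + -56 = -6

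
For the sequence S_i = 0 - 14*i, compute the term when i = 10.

S_10 = 0 + -14*10 = 0 + -140 = -140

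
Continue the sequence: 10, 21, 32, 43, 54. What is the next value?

Differences: 21 - 10 = 11
This is an arithmetic sequence with common difference d = 11.
Next term = 54 + 11 = 65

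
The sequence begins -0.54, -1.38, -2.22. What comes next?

Differences: -1.38 - -0.54 = -0.84
This is an arithmetic sequence with common difference d = -0.84.
Next term = -2.22 + -0.84 = -3.06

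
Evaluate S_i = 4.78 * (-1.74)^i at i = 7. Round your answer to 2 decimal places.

S_7 = 4.78 * (-1.74)^7 ≈ 4.78 * -48.2886 ≈ -230.82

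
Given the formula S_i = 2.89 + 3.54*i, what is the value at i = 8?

S_8 = 2.89 + 3.54*8 = 2.89 + 28.32 = 31.21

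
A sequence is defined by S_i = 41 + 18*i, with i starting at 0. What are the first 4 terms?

This is an arithmetic sequence.
i=0: S_0 = 41 + 18*0 = 41
i=1: S_1 = 41 + 18*1 = 59
i=2: S_2 = 41 + 18*2 = 77
i=3: S_3 = 41 + 18*3 = 95
The first 4 terms are: [41, 59, 77, 95]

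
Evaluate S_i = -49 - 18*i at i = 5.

S_5 = -49 + -18*5 = -49 + -90 = -139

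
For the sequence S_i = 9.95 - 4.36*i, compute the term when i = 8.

S_8 = 9.95 + -4.36*8 = 9.95 + -34.88 = -24.93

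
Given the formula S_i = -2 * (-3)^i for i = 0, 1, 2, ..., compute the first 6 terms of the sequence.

This is a geometric sequence.
i=0: S_0 = -2 * (-3)^0 = -2
i=1: S_1 = -2 * (-3)^1 = 6
i=2: S_2 = -2 * (-3)^2 = -18
i=3: S_3 = -2 * (-3)^3 = 54
i=4: S_4 = -2 * (-3)^4 = -162
i=5: S_5 = -2 * (-3)^5 = 486
The first 6 terms are: [-2, 6, -18, 54, -162, 486]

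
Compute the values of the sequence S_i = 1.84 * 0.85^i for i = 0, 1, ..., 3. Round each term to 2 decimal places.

This is a geometric sequence.
i=0: S_0 = 1.84 * 0.85^0 = 1.84
i=1: S_1 = 1.84 * 0.85^1 ≈ 1.56
i=2: S_2 = 1.84 * 0.85^2 ≈ 1.33
i=3: S_3 = 1.84 * 0.85^3 ≈ 1.13
The first 4 terms are: [1.84, 1.56, 1.33, 1.13]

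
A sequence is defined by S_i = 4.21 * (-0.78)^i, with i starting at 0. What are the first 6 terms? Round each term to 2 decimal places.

This is a geometric sequence.
i=0: S_0 = 4.21 * (-0.78)^0 = 4.21
i=1: S_1 = 4.21 * (-0.78)^1 ≈ -3.28
i=2: S_2 = 4.21 * (-0.78)^2 ≈ 2.56
i=3: S_3 = 4.21 * (-0.78)^3 ≈ -2.0
i=4: S_4 = 4.21 * (-0.78)^4 ≈ 1.56
i=5: S_5 = 4.21 * (-0.78)^5 ≈ -1.22
The first 6 terms are: [4.21, -3.28, 2.56, -2.0, 1.56, -1.22]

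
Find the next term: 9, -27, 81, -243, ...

Ratios: -27 / 9 = -3.0
This is a geometric sequence with common ratio r = -3.
Next term = -243 * -3 = 729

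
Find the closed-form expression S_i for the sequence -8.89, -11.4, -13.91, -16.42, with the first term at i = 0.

Check differences: -11.4 - -8.89 = -2.51
-13.91 - -11.4 = -2.51
Common difference d = -2.51.
First term a = -8.89.
Formula: S_i = -8.89 - 2.51*i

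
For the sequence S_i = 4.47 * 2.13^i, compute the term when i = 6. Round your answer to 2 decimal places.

S_6 = 4.47 * 2.13^6 ≈ 4.47 * 93.3851 ≈ 417.43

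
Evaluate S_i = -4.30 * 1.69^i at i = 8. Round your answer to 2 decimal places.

S_8 = -4.3 * 1.69^8 ≈ -4.3 * 66.5417 ≈ -286.13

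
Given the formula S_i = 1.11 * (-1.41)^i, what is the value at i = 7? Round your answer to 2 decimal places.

S_7 = 1.11 * (-1.41)^7 ≈ 1.11 * -11.0798 ≈ -12.3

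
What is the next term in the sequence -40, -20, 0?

Differences: -20 - -40 = 20
This is an arithmetic sequence with common difference d = 20.
Next term = 0 + 20 = 20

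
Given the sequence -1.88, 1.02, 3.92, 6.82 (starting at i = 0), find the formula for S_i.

Check differences: 1.02 - -1.88 = 2.9
3.92 - 1.02 = 2.9
Common difference d = 2.9.
First term a = -1.88.
Formula: S_i = -1.88 + 2.90*i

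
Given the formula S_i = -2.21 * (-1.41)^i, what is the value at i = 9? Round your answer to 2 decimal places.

S_9 = -2.21 * (-1.41)^9 ≈ -2.21 * -22.0278 ≈ 48.68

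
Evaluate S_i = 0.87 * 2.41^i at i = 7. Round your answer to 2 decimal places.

S_7 = 0.87 * 2.41^7 ≈ 0.87 * 472.1927 ≈ 410.81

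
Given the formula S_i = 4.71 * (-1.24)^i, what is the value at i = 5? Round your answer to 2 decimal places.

S_5 = 4.71 * (-1.24)^5 ≈ 4.71 * -2.9316 ≈ -13.81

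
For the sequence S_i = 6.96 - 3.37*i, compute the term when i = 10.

S_10 = 6.96 + -3.37*10 = 6.96 + -33.7 = -26.74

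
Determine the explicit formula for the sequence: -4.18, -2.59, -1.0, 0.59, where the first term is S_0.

Check differences: -2.59 - -4.18 = 1.59
-1.0 - -2.59 = 1.59
Common difference d = 1.59.
First term a = -4.18.
Formula: S_i = -4.18 + 1.59*i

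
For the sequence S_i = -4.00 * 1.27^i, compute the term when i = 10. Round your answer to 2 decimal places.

S_10 = -4.0 * 1.27^10 ≈ -4.0 * 10.9153 ≈ -43.66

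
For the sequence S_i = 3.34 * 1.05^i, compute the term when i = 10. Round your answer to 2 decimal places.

S_10 = 3.34 * 1.05^10 ≈ 3.34 * 1.6289 ≈ 5.44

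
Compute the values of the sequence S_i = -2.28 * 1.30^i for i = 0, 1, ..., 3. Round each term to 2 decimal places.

This is a geometric sequence.
i=0: S_0 = -2.28 * 1.3^0 = -2.28
i=1: S_1 = -2.28 * 1.3^1 ≈ -2.96
i=2: S_2 = -2.28 * 1.3^2 ≈ -3.85
i=3: S_3 = -2.28 * 1.3^3 ≈ -5.01
The first 4 terms are: [-2.28, -2.96, -3.85, -5.01]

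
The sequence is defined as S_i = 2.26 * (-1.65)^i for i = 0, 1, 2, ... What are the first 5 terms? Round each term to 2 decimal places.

This is a geometric sequence.
i=0: S_0 = 2.26 * (-1.65)^0 = 2.26
i=1: S_1 = 2.26 * (-1.65)^1 ≈ -3.73
i=2: S_2 = 2.26 * (-1.65)^2 ≈ 6.15
i=3: S_3 = 2.26 * (-1.65)^3 ≈ -10.15
i=4: S_4 = 2.26 * (-1.65)^4 ≈ 16.75
The first 5 terms are: [2.26, -3.73, 6.15, -10.15, 16.75]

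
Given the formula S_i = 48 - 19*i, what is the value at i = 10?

S_10 = 48 + -19*10 = 48 + -190 = -142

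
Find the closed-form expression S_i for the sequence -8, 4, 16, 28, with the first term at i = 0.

Check differences: 4 - -8 = 12
16 - 4 = 12
Common difference d = 12.
First term a = -8.
Formula: S_i = -8 + 12*i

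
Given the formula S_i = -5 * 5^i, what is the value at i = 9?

S_9 = -5 * 5^9 = -5 * 1953125 = -9765625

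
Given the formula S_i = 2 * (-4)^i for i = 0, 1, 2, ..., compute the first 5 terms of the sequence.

This is a geometric sequence.
i=0: S_0 = 2 * (-4)^0 = 2
i=1: S_1 = 2 * (-4)^1 = -8
i=2: S_2 = 2 * (-4)^2 = 32
i=3: S_3 = 2 * (-4)^3 = -128
i=4: S_4 = 2 * (-4)^4 = 512
The first 5 terms are: [2, -8, 32, -128, 512]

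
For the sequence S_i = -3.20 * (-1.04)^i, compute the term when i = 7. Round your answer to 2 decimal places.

S_7 = -3.2 * (-1.04)^7 ≈ -3.2 * -1.3159 ≈ 4.21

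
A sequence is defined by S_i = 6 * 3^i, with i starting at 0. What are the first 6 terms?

This is a geometric sequence.
i=0: S_0 = 6 * 3^0 = 6
i=1: S_1 = 6 * 3^1 = 18
i=2: S_2 = 6 * 3^2 = 54
i=3: S_3 = 6 * 3^3 = 162
i=4: S_4 = 6 * 3^4 = 486
i=5: S_5 = 6 * 3^5 = 1458
The first 6 terms are: [6, 18, 54, 162, 486, 1458]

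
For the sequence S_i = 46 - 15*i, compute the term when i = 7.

S_7 = 46 + -15*7 = 46 + -105 = -59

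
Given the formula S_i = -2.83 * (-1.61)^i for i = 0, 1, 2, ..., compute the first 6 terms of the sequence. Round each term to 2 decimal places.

This is a geometric sequence.
i=0: S_0 = -2.83 * (-1.61)^0 = -2.83
i=1: S_1 = -2.83 * (-1.61)^1 ≈ 4.56
i=2: S_2 = -2.83 * (-1.61)^2 ≈ -7.34
i=3: S_3 = -2.83 * (-1.61)^3 ≈ 11.81
i=4: S_4 = -2.83 * (-1.61)^4 ≈ -19.01
i=5: S_5 = -2.83 * (-1.61)^5 ≈ 30.61
The first 6 terms are: [-2.83, 4.56, -7.34, 11.81, -19.01, 30.61]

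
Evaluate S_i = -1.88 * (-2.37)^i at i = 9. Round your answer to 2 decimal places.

S_9 = -1.88 * (-2.37)^9 ≈ -1.88 * -2359.039 ≈ 4434.99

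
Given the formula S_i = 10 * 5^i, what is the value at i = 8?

S_8 = 10 * 5^8 = 10 * 390625 = 3906250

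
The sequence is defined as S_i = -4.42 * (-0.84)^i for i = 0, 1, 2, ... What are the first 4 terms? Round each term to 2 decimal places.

This is a geometric sequence.
i=0: S_0 = -4.42 * (-0.84)^0 = -4.42
i=1: S_1 = -4.42 * (-0.84)^1 ≈ 3.71
i=2: S_2 = -4.42 * (-0.84)^2 ≈ -3.12
i=3: S_3 = -4.42 * (-0.84)^3 ≈ 2.62
The first 4 terms are: [-4.42, 3.71, -3.12, 2.62]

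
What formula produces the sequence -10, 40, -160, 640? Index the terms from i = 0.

Check ratios: 40 / -10 = -4.0
Common ratio r = -4.
First term a = -10.
Formula: S_i = -10 * (-4)^i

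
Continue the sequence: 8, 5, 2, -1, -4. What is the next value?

Differences: 5 - 8 = -3
This is an arithmetic sequence with common difference d = -3.
Next term = -4 + -3 = -7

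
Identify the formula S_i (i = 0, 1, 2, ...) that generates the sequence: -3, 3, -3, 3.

Check ratios: 3 / -3 = -1.0
Common ratio r = -1.
First term a = -3.
Formula: S_i = -3 * (-1)^i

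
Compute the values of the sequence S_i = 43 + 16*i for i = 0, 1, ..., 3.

This is an arithmetic sequence.
i=0: S_0 = 43 + 16*0 = 43
i=1: S_1 = 43 + 16*1 = 59
i=2: S_2 = 43 + 16*2 = 75
i=3: S_3 = 43 + 16*3 = 91
The first 4 terms are: [43, 59, 75, 91]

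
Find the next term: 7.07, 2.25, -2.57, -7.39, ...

Differences: 2.25 - 7.07 = -4.82
This is an arithmetic sequence with common difference d = -4.82.
Next term = -7.39 + -4.82 = -12.21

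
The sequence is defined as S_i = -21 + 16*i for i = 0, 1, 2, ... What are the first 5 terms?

This is an arithmetic sequence.
i=0: S_0 = -21 + 16*0 = -21
i=1: S_1 = -21 + 16*1 = -5
i=2: S_2 = -21 + 16*2 = 11
i=3: S_3 = -21 + 16*3 = 27
i=4: S_4 = -21 + 16*4 = 43
The first 5 terms are: [-21, -5, 11, 27, 43]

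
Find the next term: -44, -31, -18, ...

Differences: -31 - -44 = 13
This is an arithmetic sequence with common difference d = 13.
Next term = -18 + 13 = -5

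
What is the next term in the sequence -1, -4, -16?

Ratios: -4 / -1 = 4.0
This is a geometric sequence with common ratio r = 4.
Next term = -16 * 4 = -64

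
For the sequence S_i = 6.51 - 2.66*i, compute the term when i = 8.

S_8 = 6.51 + -2.66*8 = 6.51 + -21.28 = -14.77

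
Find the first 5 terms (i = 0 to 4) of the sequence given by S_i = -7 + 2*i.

This is an arithmetic sequence.
i=0: S_0 = -7 + 2*0 = -7
i=1: S_1 = -7 + 2*1 = -5
i=2: S_2 = -7 + 2*2 = -3
i=3: S_3 = -7 + 2*3 = -1
i=4: S_4 = -7 + 2*4 = 1
The first 5 terms are: [-7, -5, -3, -1, 1]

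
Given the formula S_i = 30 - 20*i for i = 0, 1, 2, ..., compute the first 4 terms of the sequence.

This is an arithmetic sequence.
i=0: S_0 = 30 + -20*0 = 30
i=1: S_1 = 30 + -20*1 = 10
i=2: S_2 = 30 + -20*2 = -10
i=3: S_3 = 30 + -20*3 = -30
The first 4 terms are: [30, 10, -10, -30]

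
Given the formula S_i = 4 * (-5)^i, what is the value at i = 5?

S_5 = 4 * (-5)^5 = 4 * -3125 = -12500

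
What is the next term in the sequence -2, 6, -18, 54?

Ratios: 6 / -2 = -3.0
This is a geometric sequence with common ratio r = -3.
Next term = 54 * -3 = -162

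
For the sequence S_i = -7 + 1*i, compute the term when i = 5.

S_5 = -7 + 1*5 = -7 + 5 = -2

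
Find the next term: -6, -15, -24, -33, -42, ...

Differences: -15 - -6 = -9
This is an arithmetic sequence with common difference d = -9.
Next term = -42 + -9 = -51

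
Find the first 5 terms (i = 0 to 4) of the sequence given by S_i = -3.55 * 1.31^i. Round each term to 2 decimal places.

This is a geometric sequence.
i=0: S_0 = -3.55 * 1.31^0 = -3.55
i=1: S_1 = -3.55 * 1.31^1 ≈ -4.65
i=2: S_2 = -3.55 * 1.31^2 ≈ -6.09
i=3: S_3 = -3.55 * 1.31^3 ≈ -7.98
i=4: S_4 = -3.55 * 1.31^4 ≈ -10.45
The first 5 terms are: [-3.55, -4.65, -6.09, -7.98, -10.45]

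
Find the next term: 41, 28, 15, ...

Differences: 28 - 41 = -13
This is an arithmetic sequence with common difference d = -13.
Next term = 15 + -13 = 2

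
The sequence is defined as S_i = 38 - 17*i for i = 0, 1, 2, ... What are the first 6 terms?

This is an arithmetic sequence.
i=0: S_0 = 38 + -17*0 = 38
i=1: S_1 = 38 + -17*1 = 21
i=2: S_2 = 38 + -17*2 = 4
i=3: S_3 = 38 + -17*3 = -13
i=4: S_4 = 38 + -17*4 = -30
i=5: S_5 = 38 + -17*5 = -47
The first 6 terms are: [38, 21, 4, -13, -30, -47]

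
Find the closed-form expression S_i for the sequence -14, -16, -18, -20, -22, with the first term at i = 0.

Check differences: -16 - -14 = -2
-18 - -16 = -2
Common difference d = -2.
First term a = -14.
Formula: S_i = -14 - 2*i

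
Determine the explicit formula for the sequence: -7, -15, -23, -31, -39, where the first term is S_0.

Check differences: -15 - -7 = -8
-23 - -15 = -8
Common difference d = -8.
First term a = -7.
Formula: S_i = -7 - 8*i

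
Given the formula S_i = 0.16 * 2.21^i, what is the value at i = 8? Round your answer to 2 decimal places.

S_8 = 0.16 * 2.21^8 ≈ 0.16 * 569.034 ≈ 91.05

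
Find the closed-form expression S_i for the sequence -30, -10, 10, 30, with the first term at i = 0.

Check differences: -10 - -30 = 20
10 - -10 = 20
Common difference d = 20.
First term a = -30.
Formula: S_i = -30 + 20*i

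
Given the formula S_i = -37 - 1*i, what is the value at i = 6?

S_6 = -37 + -1*6 = -37 + -6 = -43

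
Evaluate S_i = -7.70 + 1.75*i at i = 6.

S_6 = -7.7 + 1.75*6 = -7.7 + 10.5 = 2.8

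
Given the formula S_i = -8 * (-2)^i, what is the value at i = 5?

S_5 = -8 * (-2)^5 = -8 * -32 = 256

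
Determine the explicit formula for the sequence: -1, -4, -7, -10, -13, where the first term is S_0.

Check differences: -4 - -1 = -3
-7 - -4 = -3
Common difference d = -3.
First term a = -1.
Formula: S_i = -1 - 3*i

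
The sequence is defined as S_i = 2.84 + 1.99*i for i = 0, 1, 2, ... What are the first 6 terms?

This is an arithmetic sequence.
i=0: S_0 = 2.84 + 1.99*0 = 2.84
i=1: S_1 = 2.84 + 1.99*1 = 4.83
i=2: S_2 = 2.84 + 1.99*2 = 6.82
i=3: S_3 = 2.84 + 1.99*3 = 8.81
i=4: S_4 = 2.84 + 1.99*4 = 10.8
i=5: S_5 = 2.84 + 1.99*5 = 12.79
The first 6 terms are: [2.84, 4.83, 6.82, 8.81, 10.8, 12.79]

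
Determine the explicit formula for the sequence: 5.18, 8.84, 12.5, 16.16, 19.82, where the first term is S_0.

Check differences: 8.84 - 5.18 = 3.66
12.5 - 8.84 = 3.66
Common difference d = 3.66.
First term a = 5.18.
Formula: S_i = 5.18 + 3.66*i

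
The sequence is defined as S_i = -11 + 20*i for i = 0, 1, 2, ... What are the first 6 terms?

This is an arithmetic sequence.
i=0: S_0 = -11 + 20*0 = -11
i=1: S_1 = -11 + 20*1 = 9
i=2: S_2 = -11 + 20*2 = 29
i=3: S_3 = -11 + 20*3 = 49
i=4: S_4 = -11 + 20*4 = 69
i=5: S_5 = -11 + 20*5 = 89
The first 6 terms are: [-11, 9, 29, 49, 69, 89]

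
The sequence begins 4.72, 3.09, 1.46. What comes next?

Differences: 3.09 - 4.72 = -1.63
This is an arithmetic sequence with common difference d = -1.63.
Next term = 1.46 + -1.63 = -0.17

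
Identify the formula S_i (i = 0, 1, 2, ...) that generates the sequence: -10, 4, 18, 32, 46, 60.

Check differences: 4 - -10 = 14
18 - 4 = 14
Common difference d = 14.
First term a = -10.
Formula: S_i = -10 + 14*i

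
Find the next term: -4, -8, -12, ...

Differences: -8 - -4 = -4
This is an arithmetic sequence with common difference d = -4.
Next term = -12 + -4 = -16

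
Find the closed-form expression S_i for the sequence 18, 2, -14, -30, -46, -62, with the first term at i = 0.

Check differences: 2 - 18 = -16
-14 - 2 = -16
Common difference d = -16.
First term a = 18.
Formula: S_i = 18 - 16*i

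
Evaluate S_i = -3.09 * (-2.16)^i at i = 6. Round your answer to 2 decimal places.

S_6 = -3.09 * (-2.16)^6 ≈ -3.09 * 101.56 ≈ -313.82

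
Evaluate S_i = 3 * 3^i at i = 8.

S_8 = 3 * 3^8 = 3 * 6561 = 19683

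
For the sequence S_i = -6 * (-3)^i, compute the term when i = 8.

S_8 = -6 * (-3)^8 = -6 * 6561 = -39366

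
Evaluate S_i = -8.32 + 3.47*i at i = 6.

S_6 = -8.32 + 3.47*6 = -8.32 + 20.82 = 12.5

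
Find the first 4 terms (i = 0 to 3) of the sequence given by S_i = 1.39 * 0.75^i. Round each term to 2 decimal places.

This is a geometric sequence.
i=0: S_0 = 1.39 * 0.75^0 = 1.39
i=1: S_1 = 1.39 * 0.75^1 ≈ 1.04
i=2: S_2 = 1.39 * 0.75^2 ≈ 0.78
i=3: S_3 = 1.39 * 0.75^3 ≈ 0.59
The first 4 terms are: [1.39, 1.04, 0.78, 0.59]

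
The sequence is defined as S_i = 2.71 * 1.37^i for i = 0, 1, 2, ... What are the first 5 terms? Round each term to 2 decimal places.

This is a geometric sequence.
i=0: S_0 = 2.71 * 1.37^0 = 2.71
i=1: S_1 = 2.71 * 1.37^1 ≈ 3.71
i=2: S_2 = 2.71 * 1.37^2 ≈ 5.09
i=3: S_3 = 2.71 * 1.37^3 ≈ 6.97
i=4: S_4 = 2.71 * 1.37^4 ≈ 9.55
The first 5 terms are: [2.71, 3.71, 5.09, 6.97, 9.55]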